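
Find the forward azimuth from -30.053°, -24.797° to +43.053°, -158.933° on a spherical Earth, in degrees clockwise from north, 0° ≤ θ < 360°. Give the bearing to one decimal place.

Δλ = -158.933 − -24.797 = -134.136°.
θ = atan2( sin Δλ · cos φ₂ , cos φ₁ · sin φ₂ − sin φ₁ · cos φ₂ · cos Δλ )
  = atan2(-0.52443, 0.33607) = -57.347° → normalised to [0°, 360°): 302.653°.

302.7°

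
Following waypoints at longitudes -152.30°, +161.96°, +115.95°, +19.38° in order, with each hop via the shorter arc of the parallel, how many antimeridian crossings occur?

1

Leg 1: -152.30° → +161.96°, shortest Δλ = -45.74° (west) — crosses 180°.
Leg 2: +161.96° → +115.95°, shortest Δλ = -46.01° (west) — does not cross 180°.
Leg 3: +115.95° → +19.38°, shortest Δλ = -96.57° (west) — does not cross 180°.
Total crossings: 1.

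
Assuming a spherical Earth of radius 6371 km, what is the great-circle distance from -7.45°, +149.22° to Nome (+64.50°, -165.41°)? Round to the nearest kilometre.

8836 km

Δλ = -165.41 − 149.22 = -314.63°; wrapped into (−180°, 180°]: 45.37°.
Δφ = 64.50 − -7.45 = 71.95°.
a = sin²(Δφ/2) + cos φ₁ · cos φ₂ · sin²(Δλ/2) = 0.408569.
c = 2·atan2(√a, √(1−a)) = 1.38690 rad → d = 6371·c ≈ 8835.94 km.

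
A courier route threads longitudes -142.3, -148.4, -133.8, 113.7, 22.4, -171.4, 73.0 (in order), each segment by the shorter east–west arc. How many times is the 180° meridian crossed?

Leg 1: -142.3° → -148.4°, shortest Δλ = -6.1° (west) — does not cross 180°.
Leg 2: -148.4° → -133.8°, shortest Δλ = 14.6° (east) — does not cross 180°.
Leg 3: -133.8° → +113.7°, shortest Δλ = -112.5° (west) — crosses 180°.
Leg 4: +113.7° → +22.4°, shortest Δλ = -91.3° (west) — does not cross 180°.
Leg 5: +22.4° → -171.4°, shortest Δλ = 166.2° (east) — crosses 180°.
Leg 6: -171.4° → +73.0°, shortest Δλ = -115.6° (west) — crosses 180°.
Total crossings: 3.

3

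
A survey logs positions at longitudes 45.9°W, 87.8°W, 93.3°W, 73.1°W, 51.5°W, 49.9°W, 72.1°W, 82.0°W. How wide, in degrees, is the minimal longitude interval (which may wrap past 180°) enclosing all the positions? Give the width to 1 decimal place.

47.4°

Sort the longitudes: -93.3°, -87.8°, -82.0°, -73.1°, -72.1°, -51.5°, -49.9°, -45.9°.
Eastward gaps between consecutive values (wrapping around): 5.5°, 5.8°, 8.9°, 1.0°, 20.6°, 1.6°, 4.0°, 312.6°.
Largest gap = 312.6° ⇒ minimal covering band is its complement: 360° − 312.6° = 47.4°.
Band runs from -93.3° eastward to -45.9°.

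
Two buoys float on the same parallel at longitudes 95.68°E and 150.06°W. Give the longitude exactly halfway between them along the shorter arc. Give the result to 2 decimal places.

Signed shortest Δλ from +95.68° to -150.06° is +114.26°.
Midpoint longitude = +95.68° + (+114.26°)/2 = +95.68° + 57.13° = +152.81°.
(The naïve average (+95.68 + -150.06)/2 = -27.19° is on the wrong side of the globe.)

152.81°E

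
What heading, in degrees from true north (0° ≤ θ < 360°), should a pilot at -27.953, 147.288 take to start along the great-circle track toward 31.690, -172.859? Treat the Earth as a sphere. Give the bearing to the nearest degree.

Δλ = -172.859 − 147.288 = -320.147°; wrapped into (−180°, 180°]: 39.853°.
θ = atan2( sin Δλ · cos φ₂ , cos φ₁ · sin φ₂ − sin φ₁ · cos φ₂ · cos Δλ )
  = atan2(0.54528, 0.77023) = 35.296° → normalised to [0°, 360°): 35.296°.

35°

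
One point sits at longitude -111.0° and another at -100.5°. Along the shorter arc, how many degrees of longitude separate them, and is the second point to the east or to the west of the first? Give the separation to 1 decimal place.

Raw difference: -100.5 − -111.0 = 10.5°.
Normalise into (−180°, 180°]: 10.5° stays 10.5°.
Positive ⇒ the second point lies to the east; separation 10.5°.

10.5° east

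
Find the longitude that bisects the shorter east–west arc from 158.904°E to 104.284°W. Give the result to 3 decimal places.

152.690°W

Signed shortest Δλ from +158.904° to -104.284° is +96.812°.
Midpoint longitude = +158.904° + (+96.812°)/2 = +158.904° + 48.406° = +207.310°.
Normalise into (−180°, 180°]: -152.690°.
(The naïve average (+158.904 + -104.284)/2 = 27.31° is on the wrong side of the globe.)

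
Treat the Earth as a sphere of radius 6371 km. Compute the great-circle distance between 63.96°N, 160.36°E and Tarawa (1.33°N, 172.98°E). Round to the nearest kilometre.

7040 km

Δλ = 172.98 − 160.36 = 12.62°.
Δφ = 1.33 − 63.96 = -62.63°.
a = sin²(Δφ/2) + cos φ₁ · cos φ₂ · sin²(Δλ/2) = 0.275434.
c = 2·atan2(√a, √(1−a)) = 1.10500 rad → d = 6371·c ≈ 7039.97 km.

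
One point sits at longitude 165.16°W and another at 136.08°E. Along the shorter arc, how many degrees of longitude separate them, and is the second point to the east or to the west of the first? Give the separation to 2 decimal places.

Raw difference: 136.08 − -165.16 = 301.24°.
Normalise into (−180°, 180°]: 301.24° − 360° = -58.76°.
Negative ⇒ the second point lies to the west; separation 58.76°.

58.76° west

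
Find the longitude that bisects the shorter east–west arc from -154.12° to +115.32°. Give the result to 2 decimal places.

+160.60°

Signed shortest Δλ from -154.12° to +115.32° is -90.56°.
Midpoint longitude = -154.12° + (-90.56°)/2 = -154.12° − 45.28° = -199.40°.
Normalise into (−180°, 180°]: +160.60°.
(The naïve average (-154.12 + +115.32)/2 = -19.4° is on the wrong side of the globe.)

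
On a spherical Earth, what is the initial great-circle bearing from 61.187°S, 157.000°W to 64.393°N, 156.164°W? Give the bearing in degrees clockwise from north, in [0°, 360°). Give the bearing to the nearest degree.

0°

Δλ = -156.164 − -157.000 = 0.836°.
θ = atan2( sin Δλ · cos φ₂ , cos φ₁ · sin φ₂ − sin φ₁ · cos φ₂ · cos Δλ )
  = atan2(0.00631, 0.81326) = 0.444° → normalised to [0°, 360°): 0.444°.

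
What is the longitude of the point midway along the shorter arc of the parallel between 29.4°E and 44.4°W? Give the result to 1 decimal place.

Signed shortest Δλ from +29.4° to -44.4° is -73.8°.
Midpoint longitude = +29.4° + (-73.8°)/2 = +29.4° − 36.9° = -7.5°.

7.5°W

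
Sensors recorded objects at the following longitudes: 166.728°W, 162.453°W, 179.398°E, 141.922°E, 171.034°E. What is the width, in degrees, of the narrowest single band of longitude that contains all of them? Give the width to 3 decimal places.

Sort the longitudes: -166.728°, -162.453°, +141.922°, +171.034°, +179.398°.
Eastward gaps between consecutive values (wrapping around): 4.275°, 304.375°, 29.112°, 8.364°, 13.874°.
Largest gap = 304.375° ⇒ minimal covering band is its complement: 360° − 304.375° = 55.625°.
Band runs from +141.922° eastward to -162.453°, crossing the antimeridian.

55.625°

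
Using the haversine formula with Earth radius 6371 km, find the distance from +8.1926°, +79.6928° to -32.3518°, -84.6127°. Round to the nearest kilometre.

Δλ = -84.6127 − 79.6928 = -164.3055°.
Δφ = -32.3518 − 8.1926 = -40.5444°.
a = sin²(Δφ/2) + cos φ₁ · cos φ₂ · sin²(Δλ/2) = 0.940619.
c = 2·atan2(√a, √(1−a)) = 2.64927 rad → d = 6371·c ≈ 16878.51 km.

16879 km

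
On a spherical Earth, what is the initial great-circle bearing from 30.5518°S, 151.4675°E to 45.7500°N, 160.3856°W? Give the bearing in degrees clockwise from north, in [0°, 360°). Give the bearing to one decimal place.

31.3°

Δλ = -160.3856 − 151.4675 = -311.8531°; wrapped into (−180°, 180°]: 48.1469°.
θ = atan2( sin Δλ · cos φ₂ , cos φ₁ · sin φ₂ − sin φ₁ · cos φ₂ · cos Δλ )
  = atan2(0.51975, 0.85352) = 31.339° → normalised to [0°, 360°): 31.339°.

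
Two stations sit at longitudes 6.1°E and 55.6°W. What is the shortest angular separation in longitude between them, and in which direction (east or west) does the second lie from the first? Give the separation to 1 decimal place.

Raw difference: -55.6 − 6.1 = -61.7°.
Normalise into (−180°, 180°]: -61.7° stays -61.7°.
Negative ⇒ the second point lies to the west; separation 61.7°.

61.7° west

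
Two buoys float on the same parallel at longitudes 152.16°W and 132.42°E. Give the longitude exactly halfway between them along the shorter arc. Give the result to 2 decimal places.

Signed shortest Δλ from -152.16° to +132.42° is -75.42°.
Midpoint longitude = -152.16° + (-75.42°)/2 = -152.16° − 37.71° = -189.87°.
Normalise into (−180°, 180°]: +170.13°.
(The naïve average (-152.16 + +132.42)/2 = -9.87° is on the wrong side of the globe.)

170.13°E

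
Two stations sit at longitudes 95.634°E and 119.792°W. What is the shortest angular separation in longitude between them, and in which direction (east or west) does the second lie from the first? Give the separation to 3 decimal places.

Raw difference: -119.792 − 95.634 = -215.426°.
Normalise into (−180°, 180°]: -215.426° + 360° = 144.574°.
Positive ⇒ the second point lies to the east; separation 144.574°.

144.574° east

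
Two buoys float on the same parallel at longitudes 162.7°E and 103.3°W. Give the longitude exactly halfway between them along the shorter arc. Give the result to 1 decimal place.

Signed shortest Δλ from +162.7° to -103.3° is +94.0°.
Midpoint longitude = +162.7° + (+94.0°)/2 = +162.7° + 47.0° = +209.7°.
Normalise into (−180°, 180°]: -150.3°.
(The naïve average (+162.7 + -103.3)/2 = 29.7° is on the wrong side of the globe.)

150.3°W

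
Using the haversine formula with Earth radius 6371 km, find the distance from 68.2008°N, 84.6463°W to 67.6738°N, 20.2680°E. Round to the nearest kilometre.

3854 km

Δλ = 20.2680 − -84.6463 = 104.9143°.
Δφ = 67.6738 − 68.2008 = -0.5270°.
a = sin²(Δφ/2) + cos φ₁ · cos φ₂ · sin²(Δλ/2) = 0.088710.
c = 2·atan2(√a, √(1−a)) = 0.60486 rad → d = 6371·c ≈ 3853.58 km.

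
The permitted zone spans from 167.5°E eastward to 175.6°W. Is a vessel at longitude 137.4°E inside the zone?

No

Band width going east from +167.5° to -175.6°: ((-175.6 − 167.5) mod 360) = 16.9°.
Offset of +137.4° east of the west edge: ((137.4 − 167.5) mod 360) = 329.9°.
329.9° > 16.9° ⇒ outside.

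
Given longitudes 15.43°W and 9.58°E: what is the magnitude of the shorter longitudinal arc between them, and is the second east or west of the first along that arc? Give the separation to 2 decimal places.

Raw difference: 9.58 − -15.43 = 25.01°.
Normalise into (−180°, 180°]: 25.01° stays 25.01°.
Positive ⇒ the second point lies to the east; separation 25.01°.

25.01° east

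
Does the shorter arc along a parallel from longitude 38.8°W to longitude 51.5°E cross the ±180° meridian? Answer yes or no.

No

Signed shortest Δλ = ((51.5 − -38.8 + 180) mod 360) − 180 = 90.3°.
Going east by 90.3° from -38.8° reaches +51.5° without touching 180°.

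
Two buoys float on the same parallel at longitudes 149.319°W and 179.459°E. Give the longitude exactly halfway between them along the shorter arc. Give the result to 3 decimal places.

Signed shortest Δλ from -149.319° to +179.459° is -31.222°.
Midpoint longitude = -149.319° + (-31.222°)/2 = -149.319° − 15.611° = -164.930°.
(The naïve average (-149.319 + +179.459)/2 = 15.07° is on the wrong side of the globe.)

164.930°W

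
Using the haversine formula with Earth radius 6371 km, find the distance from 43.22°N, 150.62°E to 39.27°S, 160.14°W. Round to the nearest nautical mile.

Δλ = -160.14 − 150.62 = -310.76°; wrapped into (−180°, 180°]: 49.24°.
Δφ = -39.27 − 43.22 = -82.49°.
a = sin²(Δφ/2) + cos φ₁ · cos φ₂ · sin²(Δλ/2) = 0.532563.
c = 2·atan2(√a, √(1−a)) = 1.63597 rad → d = 6371·c ≈ 10422.75 km ≈ 5627.84 nmi.

5628 nmi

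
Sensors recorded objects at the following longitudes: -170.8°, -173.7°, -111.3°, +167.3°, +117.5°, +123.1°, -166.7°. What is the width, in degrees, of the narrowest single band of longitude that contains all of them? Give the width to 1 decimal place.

131.2°

Sort the longitudes: -173.7°, -170.8°, -166.7°, -111.3°, +117.5°, +123.1°, +167.3°.
Eastward gaps between consecutive values (wrapping around): 2.9°, 4.1°, 55.4°, 228.8°, 5.6°, 44.2°, 19.0°.
Largest gap = 228.8° ⇒ minimal covering band is its complement: 360° − 228.8° = 131.2°.
Band runs from +117.5° eastward to -111.3°, crossing the antimeridian.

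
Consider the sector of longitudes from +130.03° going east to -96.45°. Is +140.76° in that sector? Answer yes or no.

Band width going east from +130.03° to -96.45°: ((-96.45 − 130.03) mod 360) = 133.52°.
Offset of +140.76° east of the west edge: ((140.76 − 130.03) mod 360) = 10.73°.
10.73° ≤ 133.52° ⇒ inside.

Yes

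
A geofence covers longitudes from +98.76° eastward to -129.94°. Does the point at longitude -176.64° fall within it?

Band width going east from +98.76° to -129.94°: ((-129.94 − 98.76) mod 360) = 131.30°.
Offset of -176.64° east of the west edge: ((-176.64 − 98.76) mod 360) = 84.60°.
84.60° ≤ 131.30° ⇒ inside.

Yes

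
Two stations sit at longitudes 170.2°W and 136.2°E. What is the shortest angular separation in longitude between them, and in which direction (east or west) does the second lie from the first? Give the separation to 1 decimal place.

Raw difference: 136.2 − -170.2 = 306.4°.
Normalise into (−180°, 180°]: 306.4° − 360° = -53.6°.
Negative ⇒ the second point lies to the west; separation 53.6°.

53.6° west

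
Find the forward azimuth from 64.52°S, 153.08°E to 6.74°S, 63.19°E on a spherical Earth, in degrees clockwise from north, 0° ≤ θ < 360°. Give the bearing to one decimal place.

267.2°

Δλ = 63.19 − 153.08 = -89.89°.
θ = atan2( sin Δλ · cos φ₂ , cos φ₁ · sin φ₂ − sin φ₁ · cos φ₂ · cos Δλ )
  = atan2(-0.99309, -0.04877) = -92.811° → normalised to [0°, 360°): 267.189°.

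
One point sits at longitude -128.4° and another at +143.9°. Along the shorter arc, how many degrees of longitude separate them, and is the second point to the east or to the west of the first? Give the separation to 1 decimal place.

Raw difference: 143.9 − -128.4 = 272.3°.
Normalise into (−180°, 180°]: 272.3° − 360° = -87.7°.
Negative ⇒ the second point lies to the west; separation 87.7°.

87.7° west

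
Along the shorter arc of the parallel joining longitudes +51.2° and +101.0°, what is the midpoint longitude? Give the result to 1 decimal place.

+76.1°

Signed shortest Δλ from +51.2° to +101.0° is +49.8°.
Midpoint longitude = +51.2° + (+49.8°)/2 = +51.2° + 24.9° = +76.1°.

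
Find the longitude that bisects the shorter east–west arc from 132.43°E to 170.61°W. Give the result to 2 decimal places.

160.91°E

Signed shortest Δλ from +132.43° to -170.61° is +56.96°.
Midpoint longitude = +132.43° + (+56.96°)/2 = +132.43° + 28.48° = +160.91°.
(The naïve average (+132.43 + -170.61)/2 = -19.09° is on the wrong side of the globe.)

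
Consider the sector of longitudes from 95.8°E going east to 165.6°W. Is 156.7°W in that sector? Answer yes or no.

No

Band width going east from +95.8° to -165.6°: ((-165.6 − 95.8) mod 360) = 98.6°.
Offset of -156.7° east of the west edge: ((-156.7 − 95.8) mod 360) = 107.5°.
107.5° > 98.6° ⇒ outside.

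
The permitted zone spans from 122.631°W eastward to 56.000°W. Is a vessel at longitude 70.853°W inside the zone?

Yes

Band width going east from -122.631° to -56.000°: ((-56.000 − -122.631) mod 360) = 66.631°.
Offset of -70.853° east of the west edge: ((-70.853 − -122.631) mod 360) = 51.778°.
51.778° ≤ 66.631° ⇒ inside.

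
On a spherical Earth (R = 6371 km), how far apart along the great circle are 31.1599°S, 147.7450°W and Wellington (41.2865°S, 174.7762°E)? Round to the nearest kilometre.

Δλ = 174.7762 − -147.7450 = 322.5212°; wrapped into (−180°, 180°]: -37.4788°.
Δφ = -41.2865 − -31.1599 = -10.1266°.
a = sin²(Δφ/2) + cos φ₁ · cos φ₂ · sin²(Δλ/2) = 0.074155.
c = 2·atan2(√a, √(1−a)) = 0.55159 rad → d = 6371·c ≈ 3514.20 km.

3514 km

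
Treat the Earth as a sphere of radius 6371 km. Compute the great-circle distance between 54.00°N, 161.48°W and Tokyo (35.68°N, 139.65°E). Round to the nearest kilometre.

4898 km

Δλ = 139.65 − -161.48 = 301.13°; wrapped into (−180°, 180°]: -58.87°.
Δφ = 35.68 − 54.00 = -18.32°.
a = sin²(Δφ/2) + cos φ₁ · cos φ₂ · sin²(Δλ/2) = 0.140651.
c = 2·atan2(√a, √(1−a)) = 0.76887 rad → d = 6371·c ≈ 4898.46 km.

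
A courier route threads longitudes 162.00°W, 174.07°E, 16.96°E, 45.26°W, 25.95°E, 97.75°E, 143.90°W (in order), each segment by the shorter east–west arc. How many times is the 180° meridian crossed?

2

Leg 1: -162.00° → +174.07°, shortest Δλ = -23.93° (west) — crosses 180°.
Leg 2: +174.07° → +16.96°, shortest Δλ = -157.11° (west) — does not cross 180°.
Leg 3: +16.96° → -45.26°, shortest Δλ = -62.22° (west) — does not cross 180°.
Leg 4: -45.26° → +25.95°, shortest Δλ = 71.21° (east) — does not cross 180°.
Leg 5: +25.95° → +97.75°, shortest Δλ = 71.8° (east) — does not cross 180°.
Leg 6: +97.75° → -143.90°, shortest Δλ = 118.35° (east) — crosses 180°.
Total crossings: 2.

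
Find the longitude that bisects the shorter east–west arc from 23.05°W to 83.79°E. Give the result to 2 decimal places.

30.37°E

Signed shortest Δλ from -23.05° to +83.79° is +106.84°.
Midpoint longitude = -23.05° + (+106.84°)/2 = -23.05° + 53.42° = +30.37°.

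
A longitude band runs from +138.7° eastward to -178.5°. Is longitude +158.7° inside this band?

Band width going east from +138.7° to -178.5°: ((-178.5 − 138.7) mod 360) = 42.8°.
Offset of +158.7° east of the west edge: ((158.7 − 138.7) mod 360) = 20.0°.
20.0° ≤ 42.8° ⇒ inside.

Yes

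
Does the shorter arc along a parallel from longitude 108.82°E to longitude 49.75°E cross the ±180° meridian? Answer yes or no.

Signed shortest Δλ = ((49.75 − 108.82 + 180) mod 360) − 180 = -59.07°.
Going west by 59.07° from +108.82° reaches +49.75° without touching 180°.

No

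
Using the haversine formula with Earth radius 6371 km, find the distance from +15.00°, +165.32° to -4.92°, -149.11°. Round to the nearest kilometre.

5487 km

Δλ = -149.11 − 165.32 = -314.43°; wrapped into (−180°, 180°]: 45.57°.
Δφ = -4.92 − 15.00 = -19.92°.
a = sin²(Δφ/2) + cos φ₁ · cos φ₂ · sin²(Δλ/2) = 0.174252.
c = 2·atan2(√a, √(1−a)) = 0.86124 rad → d = 6371·c ≈ 5486.98 km.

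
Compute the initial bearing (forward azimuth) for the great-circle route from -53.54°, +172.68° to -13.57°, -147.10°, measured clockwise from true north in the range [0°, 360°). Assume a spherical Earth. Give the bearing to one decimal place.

Δλ = -147.10 − 172.68 = -319.78°; wrapped into (−180°, 180°]: 40.22°.
θ = atan2( sin Δλ · cos φ₂ , cos φ₁ · sin φ₂ − sin φ₁ · cos φ₂ · cos Δλ )
  = atan2(0.62770, 0.45754) = 53.911° → normalised to [0°, 360°): 53.911°.

53.9°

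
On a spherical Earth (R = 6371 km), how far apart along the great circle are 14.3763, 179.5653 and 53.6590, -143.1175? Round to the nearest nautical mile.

Δλ = -143.1175 − 179.5653 = -322.6828°; wrapped into (−180°, 180°]: 37.3172°.
Δφ = 53.6590 − 14.3763 = 39.2827°.
a = sin²(Δφ/2) + cos φ₁ · cos φ₂ · sin²(Δλ/2) = 0.171739.
c = 2·atan2(√a, √(1−a)) = 0.85460 rad → d = 6371·c ≈ 5444.64 km ≈ 2939.87 nmi.

2940 nmi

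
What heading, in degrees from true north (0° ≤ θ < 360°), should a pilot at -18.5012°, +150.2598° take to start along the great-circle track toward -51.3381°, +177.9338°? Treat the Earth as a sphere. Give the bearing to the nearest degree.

Δλ = 177.9338 − 150.2598 = 27.6740°.
θ = atan2( sin Δλ · cos φ₂ , cos φ₁ · sin φ₂ − sin φ₁ · cos φ₂ · cos Δλ )
  = atan2(0.29015, -0.56493) = 152.815° → normalised to [0°, 360°): 152.815°.

153°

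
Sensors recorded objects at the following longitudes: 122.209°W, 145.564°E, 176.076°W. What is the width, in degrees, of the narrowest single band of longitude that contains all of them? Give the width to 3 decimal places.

Sort the longitudes: -176.076°, -122.209°, +145.564°.
Eastward gaps between consecutive values (wrapping around): 53.867°, 267.773°, 38.360°.
Largest gap = 267.773° ⇒ minimal covering band is its complement: 360° − 267.773° = 92.227°.
Band runs from +145.564° eastward to -122.209°, crossing the antimeridian.

92.227°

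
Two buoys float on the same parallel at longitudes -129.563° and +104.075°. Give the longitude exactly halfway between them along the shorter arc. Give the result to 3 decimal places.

+167.256°

Signed shortest Δλ from -129.563° to +104.075° is -126.362°.
Midpoint longitude = -129.563° + (-126.362°)/2 = -129.563° − 63.181° = -192.744°.
Normalise into (−180°, 180°]: +167.256°.
(The naïve average (-129.563 + +104.075)/2 = -12.744° is on the wrong side of the globe.)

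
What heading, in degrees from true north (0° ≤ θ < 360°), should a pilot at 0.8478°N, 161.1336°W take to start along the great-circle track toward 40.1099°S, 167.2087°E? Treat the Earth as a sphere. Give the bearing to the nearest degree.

212°

Δλ = 167.2087 − -161.1336 = 328.3423°; wrapped into (−180°, 180°]: -31.6577°.
θ = atan2( sin Δλ · cos φ₂ , cos φ₁ · sin φ₂ − sin φ₁ · cos φ₂ · cos Δλ )
  = atan2(-0.40141, -0.65382) = -148.453° → normalised to [0°, 360°): 211.547°.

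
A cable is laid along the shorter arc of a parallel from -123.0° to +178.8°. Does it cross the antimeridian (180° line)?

Naïve |178.8 − -123.0| = 301.8° > 180°, so the shorter arc goes the other way round — across 180°.
Signed shortest Δλ = ((178.8 − -123.0 + 180) mod 360) − 180 = -58.2°.
Going west by 58.2° from -123.0° passes through 180° before reaching +178.8°.

Yes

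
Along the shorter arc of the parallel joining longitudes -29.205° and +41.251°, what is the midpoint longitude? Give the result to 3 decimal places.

+6.023°

Signed shortest Δλ from -29.205° to +41.251° is +70.456°.
Midpoint longitude = -29.205° + (+70.456°)/2 = -29.205° + 35.228° = +6.023°.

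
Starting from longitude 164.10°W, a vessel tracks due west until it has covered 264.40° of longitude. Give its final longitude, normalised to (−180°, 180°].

Start at -164.10°; shift −264.40° → -428.50°.
-428.50° lies outside (−180°, 180°]; add 360° → -68.50°.

68.50°W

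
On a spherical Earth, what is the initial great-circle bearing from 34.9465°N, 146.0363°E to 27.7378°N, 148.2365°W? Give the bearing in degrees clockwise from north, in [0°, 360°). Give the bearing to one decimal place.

77.9°

Δλ = -148.2365 − 146.0363 = -294.2728°; wrapped into (−180°, 180°]: 65.7272°.
θ = atan2( sin Δλ · cos φ₂ , cos φ₁ · sin φ₂ − sin φ₁ · cos φ₂ · cos Δλ )
  = atan2(0.80684, 0.17309) = 77.892° → normalised to [0°, 360°): 77.892°.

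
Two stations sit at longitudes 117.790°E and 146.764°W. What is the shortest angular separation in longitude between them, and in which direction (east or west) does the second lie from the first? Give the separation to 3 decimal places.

95.446° east

Raw difference: -146.764 − 117.790 = -264.554°.
Normalise into (−180°, 180°]: -264.554° + 360° = 95.446°.
Positive ⇒ the second point lies to the east; separation 95.446°.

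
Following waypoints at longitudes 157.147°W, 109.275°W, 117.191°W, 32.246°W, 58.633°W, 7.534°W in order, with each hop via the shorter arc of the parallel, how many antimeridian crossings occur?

Leg 1: -157.147° → -109.275°, shortest Δλ = 47.872° (east) — does not cross 180°.
Leg 2: -109.275° → -117.191°, shortest Δλ = -7.916° (west) — does not cross 180°.
Leg 3: -117.191° → -32.246°, shortest Δλ = 84.945° (east) — does not cross 180°.
Leg 4: -32.246° → -58.633°, shortest Δλ = -26.387° (west) — does not cross 180°.
Leg 5: -58.633° → -7.534°, shortest Δλ = 51.099° (east) — does not cross 180°.
Total crossings: 0.

0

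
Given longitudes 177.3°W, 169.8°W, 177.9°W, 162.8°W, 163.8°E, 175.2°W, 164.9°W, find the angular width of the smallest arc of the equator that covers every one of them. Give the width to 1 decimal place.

33.4°

Sort the longitudes: -177.9°, -177.3°, -175.2°, -169.8°, -164.9°, -162.8°, +163.8°.
Eastward gaps between consecutive values (wrapping around): 0.6°, 2.1°, 5.4°, 4.9°, 2.1°, 326.6°, 18.3°.
Largest gap = 326.6° ⇒ minimal covering band is its complement: 360° − 326.6° = 33.4°.
Band runs from +163.8° eastward to -162.8°, crossing the antimeridian.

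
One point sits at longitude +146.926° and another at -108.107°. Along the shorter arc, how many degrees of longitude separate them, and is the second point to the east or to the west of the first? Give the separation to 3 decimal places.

Raw difference: -108.107 − 146.926 = -255.033°.
Normalise into (−180°, 180°]: -255.033° + 360° = 104.967°.
Positive ⇒ the second point lies to the east; separation 104.967°.

104.967° east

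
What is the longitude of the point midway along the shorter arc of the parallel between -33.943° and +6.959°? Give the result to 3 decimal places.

Signed shortest Δλ from -33.943° to +6.959° is +40.902°.
Midpoint longitude = -33.943° + (+40.902°)/2 = -33.943° + 20.451° = -13.492°.

-13.492°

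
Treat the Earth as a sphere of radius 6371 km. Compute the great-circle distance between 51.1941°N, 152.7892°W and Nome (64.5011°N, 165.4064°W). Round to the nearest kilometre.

1650 km

Δλ = -165.4064 − -152.7892 = -12.6172°.
Δφ = 64.5011 − 51.1941 = 13.3070°.
a = sin²(Δφ/2) + cos φ₁ · cos φ₂ · sin²(Δλ/2) = 0.016682.
c = 2·atan2(√a, √(1−a)) = 0.25904 rad → d = 6371·c ≈ 1650.36 km.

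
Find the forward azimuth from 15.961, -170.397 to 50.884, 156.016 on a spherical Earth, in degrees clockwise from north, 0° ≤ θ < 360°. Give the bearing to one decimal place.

329.9°

Δλ = 156.016 − -170.397 = 326.413°; wrapped into (−180°, 180°]: -33.587°.
θ = atan2( sin Δλ · cos φ₂ , cos φ₁ · sin φ₂ − sin φ₁ · cos φ₂ · cos Δλ )
  = atan2(-0.34901, 0.60144) = -30.126° → normalised to [0°, 360°): 329.874°.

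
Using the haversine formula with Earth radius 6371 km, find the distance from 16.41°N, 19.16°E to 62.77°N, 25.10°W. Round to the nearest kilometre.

Δλ = -25.10 − 19.16 = -44.26°.
Δφ = 62.77 − 16.41 = 46.36°.
a = sin²(Δφ/2) + cos φ₁ · cos φ₂ · sin²(Δλ/2) = 0.217225.
c = 2·atan2(√a, √(1−a)) = 0.96970 rad → d = 6371·c ≈ 6177.94 km.

6178 km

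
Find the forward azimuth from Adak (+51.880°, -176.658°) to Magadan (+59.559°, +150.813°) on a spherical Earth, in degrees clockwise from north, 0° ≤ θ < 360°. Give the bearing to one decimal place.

305.8°

Δλ = 150.813 − -176.658 = 327.471°; wrapped into (−180°, 180°]: -32.529°.
θ = atan2( sin Δλ · cos φ₂ , cos φ₁ · sin φ₂ − sin φ₁ · cos φ₂ · cos Δλ )
  = atan2(-0.27244, 0.19615) = -54.246° → normalised to [0°, 360°): 305.754°.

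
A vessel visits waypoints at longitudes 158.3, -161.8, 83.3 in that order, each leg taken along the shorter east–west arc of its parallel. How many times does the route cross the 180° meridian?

2

Leg 1: +158.3° → -161.8°, shortest Δλ = 39.9° (east) — crosses 180°.
Leg 2: -161.8° → +83.3°, shortest Δλ = -114.9° (west) — crosses 180°.
Total crossings: 2.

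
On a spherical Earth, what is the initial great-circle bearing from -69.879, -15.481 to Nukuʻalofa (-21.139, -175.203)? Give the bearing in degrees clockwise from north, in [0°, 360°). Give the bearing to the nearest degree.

Δλ = -175.203 − -15.481 = -159.722°.
θ = atan2( sin Δλ · cos φ₂ , cos φ₁ · sin φ₂ − sin φ₁ · cos φ₂ · cos Δλ )
  = atan2(-0.32325, -0.94556) = -161.126° → normalised to [0°, 360°): 198.874°.

199°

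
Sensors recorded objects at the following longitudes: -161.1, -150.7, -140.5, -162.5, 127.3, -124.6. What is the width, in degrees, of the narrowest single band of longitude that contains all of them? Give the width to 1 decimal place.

108.1°

Sort the longitudes: -162.5°, -161.1°, -150.7°, -140.5°, -124.6°, +127.3°.
Eastward gaps between consecutive values (wrapping around): 1.4°, 10.4°, 10.2°, 15.9°, 251.9°, 70.2°.
Largest gap = 251.9° ⇒ minimal covering band is its complement: 360° − 251.9° = 108.1°.
Band runs from +127.3° eastward to -124.6°, crossing the antimeridian.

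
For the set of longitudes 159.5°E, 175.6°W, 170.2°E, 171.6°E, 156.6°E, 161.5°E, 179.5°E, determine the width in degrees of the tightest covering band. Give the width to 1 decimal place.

Sort the longitudes: -175.6°, +156.6°, +159.5°, +161.5°, +170.2°, +171.6°, +179.5°.
Eastward gaps between consecutive values (wrapping around): 332.2°, 2.9°, 2.0°, 8.7°, 1.4°, 7.9°, 4.9°.
Largest gap = 332.2° ⇒ minimal covering band is its complement: 360° − 332.2° = 27.8°.
Band runs from +156.6° eastward to -175.6°, crossing the antimeridian.

27.8°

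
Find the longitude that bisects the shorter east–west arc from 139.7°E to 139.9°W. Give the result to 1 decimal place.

Signed shortest Δλ from +139.7° to -139.9° is +80.4°.
Midpoint longitude = +139.7° + (+80.4°)/2 = +139.7° + 40.2° = +179.9°.
(The naïve average (+139.7 + -139.9)/2 = -0.1° is on the wrong side of the globe.)

179.9°E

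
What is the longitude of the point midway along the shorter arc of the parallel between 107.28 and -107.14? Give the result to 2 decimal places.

-179.93°

Signed shortest Δλ from +107.28° to -107.14° is +145.58°.
Midpoint longitude = +107.28° + (+145.58°)/2 = +107.28° + 72.79° = +180.07°.
Normalise into (−180°, 180°]: -179.93°.
(The naïve average (+107.28 + -107.14)/2 = 0.07° is on the wrong side of the globe.)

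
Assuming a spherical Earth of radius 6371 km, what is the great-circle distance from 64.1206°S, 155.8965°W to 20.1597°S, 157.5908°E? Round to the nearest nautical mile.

3224 nmi

Δλ = 157.5908 − -155.8965 = 313.4873°; wrapped into (−180°, 180°]: -46.5127°.
Δφ = -20.1597 − -64.1206 = 43.9609°.
a = sin²(Δφ/2) + cos φ₁ · cos φ₂ · sin²(Δλ/2) = 0.203973.
c = 2·atan2(√a, √(1−a)) = 0.93719 rad → d = 6371·c ≈ 5970.84 km ≈ 3223.99 nmi.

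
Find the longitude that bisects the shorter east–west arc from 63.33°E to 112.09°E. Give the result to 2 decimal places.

Signed shortest Δλ from +63.33° to +112.09° is +48.76°.
Midpoint longitude = +63.33° + (+48.76°)/2 = +63.33° + 24.38° = +87.71°.

87.71°E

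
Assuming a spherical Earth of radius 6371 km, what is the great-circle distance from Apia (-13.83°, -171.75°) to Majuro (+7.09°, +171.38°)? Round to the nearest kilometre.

2980 km

Δλ = 171.38 − -171.75 = 343.13°; wrapped into (−180°, 180°]: -16.87°.
Δφ = 7.09 − -13.83 = 20.92°.
a = sin²(Δφ/2) + cos φ₁ · cos φ₂ · sin²(Δλ/2) = 0.053694.
c = 2·atan2(√a, √(1−a)) = 0.46769 rad → d = 6371·c ≈ 2979.64 km.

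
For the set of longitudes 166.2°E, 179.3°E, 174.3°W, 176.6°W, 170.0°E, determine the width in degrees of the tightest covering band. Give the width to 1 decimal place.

19.5°

Sort the longitudes: -176.6°, -174.3°, +166.2°, +170.0°, +179.3°.
Eastward gaps between consecutive values (wrapping around): 2.3°, 340.5°, 3.8°, 9.3°, 4.1°.
Largest gap = 340.5° ⇒ minimal covering band is its complement: 360° − 340.5° = 19.5°.
Band runs from +166.2° eastward to -174.3°, crossing the antimeridian.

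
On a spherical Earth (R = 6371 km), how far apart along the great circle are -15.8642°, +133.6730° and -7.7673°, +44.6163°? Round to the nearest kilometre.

9672 km

Δλ = 44.6163 − 133.6730 = -89.0567°.
Δφ = -7.7673 − -15.8642 = 8.0969°.
a = sin²(Δφ/2) + cos φ₁ · cos φ₂ · sin²(Δλ/2) = 0.473682.
c = 2·atan2(√a, √(1−a)) = 1.51814 rad → d = 6371·c ≈ 9672.05 km.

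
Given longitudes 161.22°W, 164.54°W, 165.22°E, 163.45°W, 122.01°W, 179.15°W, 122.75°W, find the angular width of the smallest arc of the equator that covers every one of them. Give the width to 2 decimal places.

72.77°

Sort the longitudes: -179.15°, -164.54°, -163.45°, -161.22°, -122.75°, -122.01°, +165.22°.
Eastward gaps between consecutive values (wrapping around): 14.61°, 1.09°, 2.23°, 38.47°, 0.74°, 287.23°, 15.63°.
Largest gap = 287.23° ⇒ minimal covering band is its complement: 360° − 287.23° = 72.77°.
Band runs from +165.22° eastward to -122.01°, crossing the antimeridian.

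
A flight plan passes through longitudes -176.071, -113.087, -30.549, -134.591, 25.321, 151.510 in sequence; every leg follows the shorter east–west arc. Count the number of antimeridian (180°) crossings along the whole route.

Leg 1: -176.071° → -113.087°, shortest Δλ = 62.984° (east) — does not cross 180°.
Leg 2: -113.087° → -30.549°, shortest Δλ = 82.538° (east) — does not cross 180°.
Leg 3: -30.549° → -134.591°, shortest Δλ = -104.042° (west) — does not cross 180°.
Leg 4: -134.591° → +25.321°, shortest Δλ = 159.912° (east) — does not cross 180°.
Leg 5: +25.321° → +151.510°, shortest Δλ = 126.189° (east) — does not cross 180°.
Total crossings: 0.

0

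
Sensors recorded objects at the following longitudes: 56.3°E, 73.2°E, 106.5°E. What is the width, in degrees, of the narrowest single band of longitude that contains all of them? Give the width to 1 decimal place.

50.2°

Sort the longitudes: +56.3°, +73.2°, +106.5°.
Eastward gaps between consecutive values (wrapping around): 16.9°, 33.3°, 309.8°.
Largest gap = 309.8° ⇒ minimal covering band is its complement: 360° − 309.8° = 50.2°.
Band runs from +56.3° eastward to +106.5°.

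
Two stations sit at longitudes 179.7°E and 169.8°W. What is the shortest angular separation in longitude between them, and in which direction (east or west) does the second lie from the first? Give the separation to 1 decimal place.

Raw difference: -169.8 − 179.7 = -349.5°.
Normalise into (−180°, 180°]: -349.5° + 360° = 10.5°.
Positive ⇒ the second point lies to the east; separation 10.5°.

10.5° east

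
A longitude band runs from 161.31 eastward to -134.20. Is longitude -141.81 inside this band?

Yes

Band width going east from +161.31° to -134.20°: ((-134.20 − 161.31) mod 360) = 64.49°.
Offset of -141.81° east of the west edge: ((-141.81 − 161.31) mod 360) = 56.88°.
56.88° ≤ 64.49° ⇒ inside.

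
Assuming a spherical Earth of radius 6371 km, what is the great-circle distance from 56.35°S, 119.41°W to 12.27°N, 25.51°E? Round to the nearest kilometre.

Δλ = 25.51 − -119.41 = 144.92°.
Δφ = 12.27 − -56.35 = 68.62°.
a = sin²(Δφ/2) + cos φ₁ · cos φ₂ · sin²(Δλ/2) = 0.810007.
c = 2·atan2(√a, √(1−a)) = 2.23956 rad → d = 6371·c ≈ 14268.21 km.

14268 km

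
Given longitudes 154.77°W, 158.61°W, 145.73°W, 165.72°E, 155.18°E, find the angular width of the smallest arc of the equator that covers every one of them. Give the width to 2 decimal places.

Sort the longitudes: -158.61°, -154.77°, -145.73°, +155.18°, +165.72°.
Eastward gaps between consecutive values (wrapping around): 3.84°, 9.04°, 300.91°, 10.54°, 35.67°.
Largest gap = 300.91° ⇒ minimal covering band is its complement: 360° − 300.91° = 59.09°.
Band runs from +155.18° eastward to -145.73°, crossing the antimeridian.

59.09°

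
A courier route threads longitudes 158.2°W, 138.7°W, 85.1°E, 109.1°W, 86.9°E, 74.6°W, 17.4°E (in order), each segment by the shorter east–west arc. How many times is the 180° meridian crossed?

Leg 1: -158.2° → -138.7°, shortest Δλ = 19.5° (east) — does not cross 180°.
Leg 2: -138.7° → +85.1°, shortest Δλ = -136.2° (west) — crosses 180°.
Leg 3: +85.1° → -109.1°, shortest Δλ = 165.8° (east) — crosses 180°.
Leg 4: -109.1° → +86.9°, shortest Δλ = -164.0° (west) — crosses 180°.
Leg 5: +86.9° → -74.6°, shortest Δλ = -161.5° (west) — does not cross 180°.
Leg 6: -74.6° → +17.4°, shortest Δλ = 92.0° (east) — does not cross 180°.
Total crossings: 3.

3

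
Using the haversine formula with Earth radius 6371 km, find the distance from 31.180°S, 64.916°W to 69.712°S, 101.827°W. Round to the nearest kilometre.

4861 km

Δλ = -101.827 − -64.916 = -36.911°.
Δφ = -69.712 − -31.180 = -38.532°.
a = sin²(Δφ/2) + cos φ₁ · cos φ₂ · sin²(Δλ/2) = 0.138599.
c = 2·atan2(√a, √(1−a)) = 0.76295 rad → d = 6371·c ≈ 4860.74 km.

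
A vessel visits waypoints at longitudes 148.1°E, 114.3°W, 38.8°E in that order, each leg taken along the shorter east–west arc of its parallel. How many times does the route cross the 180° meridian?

1

Leg 1: +148.1° → -114.3°, shortest Δλ = 97.6° (east) — crosses 180°.
Leg 2: -114.3° → +38.8°, shortest Δλ = 153.1° (east) — does not cross 180°.
Total crossings: 1.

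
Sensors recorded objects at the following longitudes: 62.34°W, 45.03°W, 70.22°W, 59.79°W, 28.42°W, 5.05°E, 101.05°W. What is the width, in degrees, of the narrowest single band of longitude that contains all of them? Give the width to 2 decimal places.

Sort the longitudes: -101.05°, -70.22°, -62.34°, -59.79°, -45.03°, -28.42°, +5.05°.
Eastward gaps between consecutive values (wrapping around): 30.83°, 7.88°, 2.55°, 14.76°, 16.61°, 33.47°, 253.90°.
Largest gap = 253.90° ⇒ minimal covering band is its complement: 360° − 253.90° = 106.10°.
Band runs from -101.05° eastward to +5.05°.

106.10°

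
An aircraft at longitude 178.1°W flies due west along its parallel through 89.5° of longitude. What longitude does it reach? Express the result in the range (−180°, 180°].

Start at -178.1°; shift −89.5° → -267.6°.
-267.6° lies outside (−180°, 180°]; add 360° → +92.4°.

92.4°E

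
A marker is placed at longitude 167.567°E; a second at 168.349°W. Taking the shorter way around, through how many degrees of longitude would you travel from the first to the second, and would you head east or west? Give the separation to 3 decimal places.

Raw difference: -168.349 − 167.567 = -335.916°.
Normalise into (−180°, 180°]: -335.916° + 360° = 24.084°.
Positive ⇒ the second point lies to the east; separation 24.084°.

24.084° east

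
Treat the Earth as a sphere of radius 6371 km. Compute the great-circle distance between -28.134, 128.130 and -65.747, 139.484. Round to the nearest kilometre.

Δλ = 139.484 − 128.130 = 11.354°.
Δφ = -65.747 − -28.134 = -37.613°.
a = sin²(Δφ/2) + cos φ₁ · cos φ₂ · sin²(Δλ/2) = 0.107469.
c = 2·atan2(√a, √(1−a)) = 0.66800 rad → d = 6371·c ≈ 4255.83 km.

4256 km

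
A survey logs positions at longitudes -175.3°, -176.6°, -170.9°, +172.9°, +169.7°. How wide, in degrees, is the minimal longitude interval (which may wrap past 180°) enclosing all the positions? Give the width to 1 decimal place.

19.4°

Sort the longitudes: -176.6°, -175.3°, -170.9°, +169.7°, +172.9°.
Eastward gaps between consecutive values (wrapping around): 1.3°, 4.4°, 340.6°, 3.2°, 10.5°.
Largest gap = 340.6° ⇒ minimal covering band is its complement: 360° − 340.6° = 19.4°.
Band runs from +169.7° eastward to -170.9°, crossing the antimeridian.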